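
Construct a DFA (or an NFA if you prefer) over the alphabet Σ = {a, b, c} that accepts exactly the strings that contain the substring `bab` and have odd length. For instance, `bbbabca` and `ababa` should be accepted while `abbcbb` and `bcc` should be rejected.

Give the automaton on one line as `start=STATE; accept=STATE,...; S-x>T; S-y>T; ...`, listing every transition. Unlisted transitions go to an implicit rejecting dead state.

start=S0; accept=S6; S0-a>S1; S0-b>S2; S0-c>S1; S1-a>S0; S1-b>S3; S1-c>S0; S2-a>S4; S2-b>S3; S2-c>S0; S3-a>S5; S3-b>S2; S3-c>S1; S4-a>S1; S4-b>S6; S4-c>S1; S5-a>S0; S5-b>S7; S5-c>S0; S6-a>S7; S6-b>S7; S6-c>S7; S7-a>S6; S7-b>S6; S7-c>S6

Handle the two conditions separately and then intersect. One (4 states) tracks whether and how much of `bab` has been seen; the other (2 states) tracks the input length modulo 2. Each combined state is a pair, one component from each; accept when both components accept.
8 states suffice.
        a   b   c  
>  S0   S1  S2  S1 
   S1   S0  S3  S0 
   S2   S4  S3  S0 
   S3   S5  S2  S1 
   S4   S1  S6  S1 
   S5   S0  S7  S0 
 * S6   S7  S7  S7 
   S7   S6  S6  S6 
(> = start, * = accepting)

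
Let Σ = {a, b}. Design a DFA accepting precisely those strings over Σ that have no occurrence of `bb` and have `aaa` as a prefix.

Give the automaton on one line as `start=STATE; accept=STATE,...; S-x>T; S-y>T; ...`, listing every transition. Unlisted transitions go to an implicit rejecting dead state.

Handle the two conditions separately and then intersect. One (3 states) tracks partial matches of the forbidden pattern `bb`; the other (5 states) tracks whether the input so far still matches the prefix `aaa`. Each combined state is a pair, one component from each; accept when both components accept. After merging equivalent states the machine shrinks.
6 states suffice.
        a   b  
>  S0   S1  S2 
   S1   S3  S2 
   S2   S2  S2 
   S3   S4  S2 
 * S4   S4  S5 
 * S5   S4  S2 
(> = start, * = accepting)

start=S0; accept=S4,S5; S0-a>S1; S0-b>S2; S1-a>S3; S1-b>S2; S2-a>S2; S2-b>S2; S3-a>S4; S3-b>S2; S4-a>S4; S4-b>S5; S5-a>S4; S5-b>S2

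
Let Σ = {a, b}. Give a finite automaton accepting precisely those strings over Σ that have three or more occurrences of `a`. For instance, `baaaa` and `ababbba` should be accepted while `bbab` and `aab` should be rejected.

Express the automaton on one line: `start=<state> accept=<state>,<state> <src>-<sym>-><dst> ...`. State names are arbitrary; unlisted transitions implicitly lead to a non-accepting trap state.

start=q0 accept=q3,q4 q0-a->q1 q0-b->q0 q1-a->q2 q1-b->q1 q2-a->q3 q2-b->q2 q3-a->q4 q3-b->q3 q4-a->q4 q4-b->q4

Only the number of `a`s matters, and only up to 4. Make a chain q0 → q1 → q2 → q3 → q4 advanced by each `a` (with q4 absorbing); every other symbol self-loops. The accepting set is {q3, q4}.
        a   b  
>  q0   q1  q0 
   q1   q2  q1 
   q2   q3  q2 
 * q3   q4  q3 
 * q4   q4  q4 
(> = start, * = accepting)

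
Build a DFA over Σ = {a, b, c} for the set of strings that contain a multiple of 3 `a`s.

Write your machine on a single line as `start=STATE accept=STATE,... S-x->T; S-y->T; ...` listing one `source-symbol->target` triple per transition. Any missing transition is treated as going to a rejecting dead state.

start=q0; accept=q0; q0-a->q1; q0-b->q0; q0-c->q0; q1-a->q2; q1-b->q1; q1-c->q1; q2-a->q0; q2-b->q2; q2-c->q2

The only thing that matters is how many `a`s have appeared, reduced mod 3. Use one state per residue: q0 for 0, …, q2 for 2. Reading `a` moves to the next residue; anything else stays put. q0 is accepting.
3 states suffice.
        a   b   c  
>* q0   q1  q0  q0 
   q1   q2  q1  q1 
   q2   q0  q2  q2 
(> = start, * = accepting)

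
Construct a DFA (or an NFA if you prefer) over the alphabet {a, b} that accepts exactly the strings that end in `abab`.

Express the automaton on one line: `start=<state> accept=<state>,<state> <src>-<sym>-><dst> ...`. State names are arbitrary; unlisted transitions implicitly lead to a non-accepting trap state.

Let each state record the length of the longest suffix of the input read so far that is also a prefix of `abab`. q1 means the last symbol is `a`; q2 means the last 2 symbols are `ab`; q3 means the last 3 symbols are `aba`; q4 means the last 4 symbols are `abab`. Accept only at q4, where the string currently ends in `abab`.
With 5 states:
        a   b  
>  q0   q1  q0 
   q1   q1  q2 
   q2   q3  q0 
   q3   q1  q4 
 * q4   q3  q0 
(> = start, * = accepting)

start=q0 accept=q4 q0-a->q1 q0-b->q0 q1-a->q1 q1-b->q2 q2-a->q3 q2-b->q0 q3-a->q1 q3-b->q4 q4-a->q3 q4-b->q0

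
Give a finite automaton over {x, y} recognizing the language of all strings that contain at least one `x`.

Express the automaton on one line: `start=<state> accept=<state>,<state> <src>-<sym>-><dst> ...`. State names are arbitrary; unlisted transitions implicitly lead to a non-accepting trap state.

start=q0 accept=q1,q2 q0-x->q1 q0-y->q0 q1-x->q2 q1-y->q1 q2-x->q2 q2-y->q2

Count `x`s, saturating at 2: state q0 means no `x` yet, q1 means one `x` seen, q2 means more than one. Each `x` increments (capped at q2); other symbols loop. Accept from {q1, q2}.
A 3-state machine:
        x   y  
>  q0   q1  q0 
 * q1   q2  q1 
 * q2   q2  q2 
(> = start, * = accepting)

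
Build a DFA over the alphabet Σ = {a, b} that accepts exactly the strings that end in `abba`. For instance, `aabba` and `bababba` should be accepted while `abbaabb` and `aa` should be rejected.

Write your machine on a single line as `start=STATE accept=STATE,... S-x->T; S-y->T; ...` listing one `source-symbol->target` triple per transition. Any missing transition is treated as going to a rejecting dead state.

Remember how much of `abba` the current input suffix matches. State S0 means no match yet; S1 means the last symbol is `a`; S2 means the last 2 symbols are `ab`; S3 means the last 3 symbols are `abb`; S4 means the last 4 symbols are `abba`. Only S4 accepts. On a mismatch, fall back to the longest proper suffix that is still a prefix of `abba`.
5 states suffice.
        a   b  
>  S0   S1  S0 
   S1   S1  S2 
   S2   S1  S3 
   S3   S4  S0 
 * S4   S1  S2 
(> = start, * = accepting)

start=S0; accept=S4; S0-a->S1; S0-b->S0; S1-a->S1; S1-b->S2; S2-a->S1; S2-b->S3; S3-a->S4; S3-b->S0; S4-a->S1; S4-b->S2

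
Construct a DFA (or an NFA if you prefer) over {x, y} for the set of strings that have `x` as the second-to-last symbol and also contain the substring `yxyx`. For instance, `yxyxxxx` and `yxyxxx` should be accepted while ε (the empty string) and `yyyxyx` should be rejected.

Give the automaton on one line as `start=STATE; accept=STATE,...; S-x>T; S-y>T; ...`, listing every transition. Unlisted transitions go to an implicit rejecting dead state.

start=q0; accept=q5,q6; q0-x>q0; q0-y>q1; q1-x>q2; q1-y>q1; q2-x>q0; q2-y>q3; q3-x>q4; q3-y>q1; q4-x>q5; q4-y>q6; q5-x>q5; q5-y>q6; q6-x>q4; q6-y>q7; q7-x>q4; q7-y>q7

Handle the two conditions separately and then intersect. The first has 7 states tracking the last 2 symbols read; the second has 5 states tracking whether and how much of `yxyx` has been seen. A product state is a pair (one from each), accepting exactly when both do. Equivalent product states are then merged.
        x   y  
>  q0   q0  q1 
   q1   q2  q1 
   q2   q0  q3 
   q3   q4  q1 
   q4   q5  q6 
 * q5   q5  q6 
 * q6   q4  q7 
   q7   q4  q7 
(> = start, * = accepting)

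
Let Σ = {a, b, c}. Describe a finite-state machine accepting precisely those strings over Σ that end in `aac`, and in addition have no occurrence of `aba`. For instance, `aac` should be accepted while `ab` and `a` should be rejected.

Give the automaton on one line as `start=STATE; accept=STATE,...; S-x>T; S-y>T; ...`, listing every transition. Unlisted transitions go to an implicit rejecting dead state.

start=q0; accept=q4; q0-a>q1; q0-b>q0; q0-c>q0; q1-a>q2; q1-b>q3; q1-c>q0; q2-a>q2; q2-b>q3; q2-c>q4; q3-a>q5; q3-b>q0; q3-c>q0; q4-a>q1; q4-b>q0; q4-c>q0; q5-a>q5; q5-b>q5; q5-c>q5

Handle the two conditions separately and then intersect. The first has 4 states tracking how much of the suffix `aac` has currently been matched; the second has 4 states tracking partial matches of the forbidden pattern `aba`. A product state is a pair (one from each), accepting exactly when both do. After merging equivalent states the machine shrinks.
6 states suffice.
        a   b   c  
>  q0   q1  q0  q0 
   q1   q2  q3  q0 
   q2   q2  q3  q4 
   q3   q5  q0  q0 
 * q4   q1  q0  q0 
   q5   q5  q5  q5 
(> = start, * = accepting)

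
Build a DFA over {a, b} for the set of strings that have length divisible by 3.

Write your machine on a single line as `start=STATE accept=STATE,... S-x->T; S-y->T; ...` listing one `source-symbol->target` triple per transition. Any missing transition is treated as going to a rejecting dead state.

start=q0; accept=q0; q0-a->q1; q0-b->q1; q1-a->q2; q1-b->q2; q2-a->q0; q2-b->q0

Only the length mod 3 matters, so use a 3-cycle: from any state, every input symbol moves to the next state, wrapping q2 back to q0. Mark q0 accepting.
3 states suffice.
        a   b  
>* q0   q1  q1 
   q1   q2  q2 
   q2   q0  q0 
(> = start, * = accepting)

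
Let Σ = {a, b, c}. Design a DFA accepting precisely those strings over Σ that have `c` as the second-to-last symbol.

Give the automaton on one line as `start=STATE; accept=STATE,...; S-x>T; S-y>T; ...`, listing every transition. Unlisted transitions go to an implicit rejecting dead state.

start=s0; accept=s10,s11,s12; s0-a>s1; s0-b>s2; s0-c>s3; s1-a>s4; s1-b>s5; s1-c>s6; s2-a>s7; s2-b>s8; s2-c>s9; s3-a>s10; s3-b>s11; s3-c>s12; s4-a>s4; s4-b>s5; s4-c>s6; s5-a>s7; s5-b>s8; s5-c>s9; s6-a>s10; s6-b>s11; s6-c>s12; s7-a>s4; s7-b>s5; s7-c>s6; s8-a>s7; s8-b>s8; s8-c>s9; s9-a>s10; s9-b>s11; s9-c>s12; s10-a>s4; s10-b>s5; s10-c>s6; s11-a>s7; s11-b>s8; s11-c>s9; s12-a>s10; s12-b>s11; s12-c>s12

A DFA must remember the last 2 symbols (since which symbol is second-to-last isn't known until the input ends). Use one state per possible window of the last ≤2 symbols; accept from those whose window starts with `c`.
A 13-state machine:
          a    b    c  
>  s0     s1   s2   s3 
   s1     s4   s5   s6 
   s2     s7   s8   s9 
   s3    s10  s11  s12 
   s4     s4   s5   s6 
   s5     s7   s8   s9 
   s6    s10  s11  s12 
   s7     s4   s5   s6 
   s8     s7   s8   s9 
   s9    s10  s11  s12 
 * s10    s4   s5   s6 
 * s11    s7   s8   s9 
 * s12   s10  s11  s12 
(> = start, * = accepting)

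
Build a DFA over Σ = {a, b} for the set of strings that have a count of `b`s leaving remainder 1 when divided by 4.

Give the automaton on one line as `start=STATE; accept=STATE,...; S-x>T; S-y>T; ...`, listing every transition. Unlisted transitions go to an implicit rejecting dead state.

Keep the running count of `b`s modulo 4: each `b` advances along the cycle q0 → q1 → q2 → q3 → q0 while other symbols loop. Accept at q1.
        a   b  
>  q0   q0  q1 
 * q1   q1  q2 
   q2   q2  q3 
   q3   q3  q0 
(> = start, * = accepting)

start=q0; accept=q1; q0-a>q0; q0-b>q1; q1-a>q1; q1-b>q2; q2-a>q2; q2-b>q3; q3-a>q3; q3-b>q0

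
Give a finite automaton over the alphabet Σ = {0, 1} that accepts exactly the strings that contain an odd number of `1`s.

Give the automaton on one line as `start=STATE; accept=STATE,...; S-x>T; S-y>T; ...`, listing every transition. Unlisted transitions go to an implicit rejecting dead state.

The only thing that matters is how many `1`s have appeared, reduced mod 2. Use one state per residue: A for 0, …, B for 1. Reading `1` moves to the next residue; anything else stays put. B is accepting.
With 2 states:
       0  1 
>  A   A  B 
 * B   B  A 
(> = start, * = accepting)

start=A; accept=B; A-0>A; A-1>B; B-0>B; B-1>A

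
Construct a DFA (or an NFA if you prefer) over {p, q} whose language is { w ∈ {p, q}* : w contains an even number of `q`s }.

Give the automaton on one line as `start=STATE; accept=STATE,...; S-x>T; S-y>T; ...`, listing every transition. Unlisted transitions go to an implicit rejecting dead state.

start=s0; accept=s0; s0-p>s0; s0-q>s1; s1-p>s1; s1-q>s0

Keep the running count of `q`s modulo 2: each `q` advances along the cycle s0 → s1 → s0 while other symbols loop. Accept at s0.
        p   q  
>* s0   s0  s1 
   s1   s1  s0 
(> = start, * = accepting)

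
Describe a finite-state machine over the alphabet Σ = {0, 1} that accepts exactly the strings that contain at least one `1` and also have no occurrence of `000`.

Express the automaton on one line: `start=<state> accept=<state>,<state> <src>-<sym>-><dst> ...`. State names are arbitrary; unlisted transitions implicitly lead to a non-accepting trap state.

start=s0 accept=s2,s4,s5,s7,s8,s10 s0-0->s1 s0-1->s2 s1-0->s3 s1-1->s2 s2-0->s4 s2-1->s5 s3-0->s6 s3-1->s2 s4-0->s7 s4-1->s5 s5-0->s8 s5-1->s5 s6-0->s6 s6-1->s9 s7-0->s9 s7-1->s5 s8-0->s10 s8-1->s5 s9-0->s9 s9-1->s11 s10-0->s11 s10-1->s5 s11-0->s11 s11-1->s11

Run two small machines in parallel and take their product. One (3 states) tracks the count of `1`s, saturating at 2; the other (4 states) tracks partial matches of the forbidden pattern `000`. Each combined state is a pair, one component from each; accept when both components accept.
A 12-state machine:
          0    1  
>  s0     s1   s2 
   s1     s3   s2 
 * s2     s4   s5 
   s3     s6   s2 
 * s4     s7   s5 
 * s5     s8   s5 
   s6     s6   s9 
 * s7     s9   s5 
 * s8    s10   s5 
   s9     s9  s11 
 * s10   s11   s5 
   s11   s11  s11 
(> = start, * = accepting)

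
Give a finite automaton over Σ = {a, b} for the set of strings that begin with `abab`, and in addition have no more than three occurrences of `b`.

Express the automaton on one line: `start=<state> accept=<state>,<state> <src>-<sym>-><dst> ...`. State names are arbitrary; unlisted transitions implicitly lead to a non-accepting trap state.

Build one automaton per condition and run them in lockstep. One (6 states) tracks whether the input so far still matches the prefix `abab`; the other (5 states) tracks the count of `b`s, saturating at 4. Each combined state is a pair, one component from each; accept when both components accept.
12 states suffice.
          a    b  
>  q0     q1   q2 
   q1     q3   q4 
   q2     q2   q5 
   q3     q3   q2 
   q4     q6   q5 
   q5     q5   q7 
   q6     q2   q8 
   q7     q7   q9 
 * q8     q8  q10 
   q9     q9   q9 
 * q10   q10  q11 
   q11   q11  q11 
(> = start, * = accepting)

start=q0 accept=q8,q10 q0-a->q1 q0-b->q2 q1-a->q3 q1-b->q4 q2-a->q2 q2-b->q5 q3-a->q3 q3-b->q2 q4-a->q6 q4-b->q5 q5-a->q5 q5-b->q7 q6-a->q2 q6-b->q8 q7-a->q7 q7-b->q9 q8-a->q8 q8-b->q10 q9-a->q9 q9-b->q9 q10-a->q10 q10-b->q11 q11-a->q11 q11-b->q11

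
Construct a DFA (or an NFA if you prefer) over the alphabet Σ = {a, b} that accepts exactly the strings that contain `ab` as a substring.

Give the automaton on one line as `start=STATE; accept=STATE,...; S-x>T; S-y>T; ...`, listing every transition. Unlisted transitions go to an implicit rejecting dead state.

start=q0; accept=q2; q0-a>q1; q0-b>q0; q1-a>q1; q1-b>q2; q2-a>q2; q2-b>q2

Track how much of `ab` has been matched so far: state q0 is no progress, q2 is the absorbing accept state reached once `ab` has occurred. Intermediate states record partial matches; on a mismatch, fall back to the longest reusable overlap.
With 3 states:
        a   b  
>  q0   q1  q0 
   q1   q1  q2 
 * q2   q2  q2 
(> = start, * = accepting)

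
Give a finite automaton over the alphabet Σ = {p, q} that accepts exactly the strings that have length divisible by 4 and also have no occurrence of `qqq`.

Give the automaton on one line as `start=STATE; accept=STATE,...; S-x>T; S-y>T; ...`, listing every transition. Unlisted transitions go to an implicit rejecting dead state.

Handle the two conditions separately and then intersect. One (4 states) tracks the input length modulo 4; the other (4 states) tracks partial matches of the forbidden pattern `qqq`. Each combined state is a pair, one component from each; accept when both components accept. Equivalent product states are then merged.
With 13 states:
          p    q  
>* S0     S1   S2 
   S1     S3   S4 
   S2     S3   S5 
   S3     S6   S7 
   S4     S6   S8 
   S5     S6   S9 
   S6     S0  S10 
   S7     S0  S11 
   S8     S0   S9 
   S9     S9   S9 
 * S10    S1  S12 
 * S11    S1   S9 
   S12    S3   S9 
(> = start, * = accepting)

start=S0; accept=S0,S10,S11; S0-p>S1; S0-q>S2; S1-p>S3; S1-q>S4; S2-p>S3; S2-q>S5; S3-p>S6; S3-q>S7; S4-p>S6; S4-q>S8; S5-p>S6; S5-q>S9; S6-p>S0; S6-q>S10; S7-p>S0; S7-q>S11; S8-p>S0; S8-q>S9; S9-p>S9; S9-q>S9; S10-p>S1; S10-q>S12; S11-p>S1; S11-q>S9; S12-p>S3; S12-q>S9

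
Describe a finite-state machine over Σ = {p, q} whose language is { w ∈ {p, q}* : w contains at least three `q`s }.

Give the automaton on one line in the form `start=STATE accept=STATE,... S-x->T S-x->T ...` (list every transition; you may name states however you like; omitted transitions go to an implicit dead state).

start=s0 accept=s3,s4 s0-p->s0 s0-q->s1 s1-p->s1 s1-q->s2 s2-p->s2 s2-q->s3 s3-p->s3 s3-q->s4 s4-p->s4 s4-q->s4

Count `q`s, saturating at 4: states s0 through s3 mean 0 through 3 `q`s seen; s4 means more than 3. Each `q` increments (capped at s4); other symbols loop. Accept from {s3, s4}.
A 5-state machine:
        p   q  
>  s0   s0  s1 
   s1   s1  s2 
   s2   s2  s3 
 * s3   s3  s4 
 * s4   s4  s4 
(> = start, * = accepting)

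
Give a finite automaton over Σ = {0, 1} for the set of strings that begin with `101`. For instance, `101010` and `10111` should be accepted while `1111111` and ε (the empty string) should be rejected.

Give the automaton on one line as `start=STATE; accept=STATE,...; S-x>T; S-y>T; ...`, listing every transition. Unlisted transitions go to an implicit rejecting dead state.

start=A; accept=D; A-0>E; A-1>B; B-0>C; B-1>E; C-0>E; C-1>D; D-0>D; D-1>D; E-0>E; E-1>E

Walk along `101` while the input agrees: from A take `1` to B, and so on. Any deviation drops to the rejecting sink E. Once D is reached the prefix is confirmed and every continuation is accepted.
With 5 states:
       0  1 
>  A   E  B 
   B   C  E 
   C   E  D 
 * D   D  D 
   E   E  E 
(> = start, * = accepting)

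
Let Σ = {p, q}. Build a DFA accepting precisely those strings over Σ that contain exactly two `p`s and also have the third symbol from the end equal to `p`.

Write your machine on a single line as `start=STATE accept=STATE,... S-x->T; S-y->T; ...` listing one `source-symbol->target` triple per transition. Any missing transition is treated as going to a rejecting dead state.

Build one automaton per condition and run them in lockstep. The first has 4 states tracking the count of `p`s, saturating at 3; the second has 15 states tracking the last 3 symbols read. A product state is a pair (one from each), accepting exactly when both do. Minimizing collapses redundant product states.
11 states suffice.
          p    q  
>  S0     S1   S0 
   S1     S2   S3 
   S2     S4   S5 
   S3     S6   S7 
   S4     S4   S4 
 * S5     S4   S8 
 * S6     S4   S9 
   S7    S10   S7 
 * S8     S4   S4 
   S9     S4   S8 
   S10    S4   S9 
(> = start, * = accepting)

start=S0; accept=S5,S6,S8; S0-p->S1; S0-q->S0; S1-p->S2; S1-q->S3; S2-p->S4; S2-q->S5; S3-p->S6; S3-q->S7; S4-p->S4; S4-q->S4; S5-p->S4; S5-q->S8; S6-p->S4; S6-q->S9; S7-p->S10; S7-q->S7; S8-p->S4; S8-q->S4; S9-p->S4; S9-q->S8; S10-p->S4; S10-q->S9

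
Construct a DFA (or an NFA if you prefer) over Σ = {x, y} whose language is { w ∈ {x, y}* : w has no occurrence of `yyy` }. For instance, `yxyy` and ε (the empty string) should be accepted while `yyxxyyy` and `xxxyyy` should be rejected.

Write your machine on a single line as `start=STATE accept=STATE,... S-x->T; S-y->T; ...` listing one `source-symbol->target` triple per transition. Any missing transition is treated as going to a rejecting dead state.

start=q0; accept=q0,q1,q2; q0-x->q0; q0-y->q1; q1-x->q0; q1-y->q2; q2-x->q0; q2-y->q3; q3-x->q3; q3-y->q3

Track partial matches of the forbidden pattern `yyy`. State q3 is a dead state reached once `yyy` has occurred; every other state accepts. q0 means no part of `yyy` is currently matched.
4 states suffice.
        x   y  
>* q0   q0  q1 
 * q1   q0  q2 
 * q2   q0  q3 
   q3   q3  q3 
(> = start, * = accepting)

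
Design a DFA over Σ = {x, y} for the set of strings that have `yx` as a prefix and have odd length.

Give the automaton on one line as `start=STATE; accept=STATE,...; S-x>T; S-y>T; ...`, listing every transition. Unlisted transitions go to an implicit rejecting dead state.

Run two small machines in parallel and take their product. One (4 states) tracks whether the input so far still matches the prefix `yx`; the other (2 states) tracks the input length modulo 2. Each combined state is a pair, one component from each; accept when both components accept.
6 states suffice.
        x   y  
>  q0   q1  q2 
   q1   q3  q3 
   q2   q4  q3 
   q3   q1  q1 
   q4   q5  q5 
 * q5   q4  q4 
(> = start, * = accepting)

start=q0; accept=q5; q0-x>q1; q0-y>q2; q1-x>q3; q1-y>q3; q2-x>q4; q2-y>q3; q3-x>q1; q3-y>q1; q4-x>q5; q4-y>q5; q5-x>q4; q5-y>q4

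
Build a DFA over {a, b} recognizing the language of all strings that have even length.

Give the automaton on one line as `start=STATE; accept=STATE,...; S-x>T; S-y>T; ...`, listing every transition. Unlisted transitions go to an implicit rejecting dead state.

start=S0; accept=S0; S0-a>S1; S0-b>S1; S1-a>S0; S1-b>S0

Only the length mod 2 matters, so use a 2-cycle: from any state, every input symbol moves to the next state, wrapping S1 back to S0. Mark S0 accepting.
2 states suffice.
        a   b  
>* S0   S1  S1 
   S1   S0  S0 
(> = start, * = accepting)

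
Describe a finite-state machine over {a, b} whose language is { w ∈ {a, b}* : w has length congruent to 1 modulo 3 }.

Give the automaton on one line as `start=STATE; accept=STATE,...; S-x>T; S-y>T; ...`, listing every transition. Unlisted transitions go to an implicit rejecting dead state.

Only the length mod 3 matters, so use a 3-cycle: from any state, every input symbol moves to the next state, wrapping q2 back to q0. Mark q1 accepting.
With 3 states:
        a   b  
>  q0   q1  q1 
 * q1   q2  q2 
   q2   q0  q0 
(> = start, * = accepting)

start=q0; accept=q1; q0-a>q1; q0-b>q1; q1-a>q2; q1-b>q2; q2-a>q0; q2-b>q0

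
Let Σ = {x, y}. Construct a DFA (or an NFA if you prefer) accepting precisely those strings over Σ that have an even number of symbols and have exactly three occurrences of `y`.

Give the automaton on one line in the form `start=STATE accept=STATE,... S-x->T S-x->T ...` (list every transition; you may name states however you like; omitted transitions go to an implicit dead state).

Run two small machines in parallel and take their product. The first has 2 states tracking the input length modulo 2; the second has 5 states tracking the count of `y`s, saturating at 4. A product state is a pair (one from each), accepting exactly when both do.
10 states suffice.
        x   y  
>  S0   S1  S2 
   S1   S0  S3 
   S2   S3  S4 
   S3   S2  S5 
   S4   S5  S6 
   S5   S4  S7 
   S6   S7  S8 
 * S7   S6  S9 
   S8   S9  S9 
   S9   S8  S8 
(> = start, * = accepting)

start=S0 accept=S7 S0-x->S1 S0-y->S2 S1-x->S0 S1-y->S3 S2-x->S3 S2-y->S4 S3-x->S2 S3-y->S5 S4-x->S5 S4-y->S6 S5-x->S4 S5-y->S7 S6-x->S7 S6-y->S8 S7-x->S6 S7-y->S9 S8-x->S9 S8-y->S9 S9-x->S8 S9-y->S8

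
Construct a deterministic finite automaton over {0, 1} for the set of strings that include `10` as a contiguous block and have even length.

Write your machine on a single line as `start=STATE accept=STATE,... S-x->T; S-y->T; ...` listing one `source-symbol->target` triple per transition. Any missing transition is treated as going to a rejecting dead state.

start=A; accept=E; A-0->B; A-1->C; B-0->A; B-1->D; C-0->E; C-1->D; D-0->F; D-1->C; E-0->F; E-1->F; F-0->E; F-1->E

Build one automaton per condition and run them in lockstep. The first has 3 states tracking whether and how much of `10` has been seen; the second has 2 states tracking the input length modulo 2. A product state is a pair (one from each), accepting exactly when both do.
With 6 states:
       0  1 
>  A   B  C 
   B   A  D 
   C   E  D 
   D   F  C 
 * E   F  F 
   F   E  E 
(> = start, * = accepting)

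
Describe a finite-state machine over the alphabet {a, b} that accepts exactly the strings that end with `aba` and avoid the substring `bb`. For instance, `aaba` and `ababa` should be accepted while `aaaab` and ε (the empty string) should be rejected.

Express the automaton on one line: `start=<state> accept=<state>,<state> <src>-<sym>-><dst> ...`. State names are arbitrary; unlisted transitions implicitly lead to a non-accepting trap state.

Build one automaton per condition and run them in lockstep. The first has 4 states tracking how much of the suffix `aba` has currently been matched; the second has 3 states tracking partial matches of the forbidden pattern `bb`. A product state is a pair (one from each), accepting exactly when both do. Equivalent product states are then merged.
With 6 states:
        a   b  
>  S0   S1  S2 
   S1   S1  S3 
   S2   S1  S4 
   S3   S5  S4 
   S4   S4  S4 
 * S5   S1  S3 
(> = start, * = accepting)

start=S0 accept=S5 S0-a->S1 S0-b->S2 S1-a->S1 S1-b->S3 S2-a->S1 S2-b->S4 S3-a->S5 S3-b->S4 S4-a->S4 S4-b->S4 S5-a->S1 S5-b->S3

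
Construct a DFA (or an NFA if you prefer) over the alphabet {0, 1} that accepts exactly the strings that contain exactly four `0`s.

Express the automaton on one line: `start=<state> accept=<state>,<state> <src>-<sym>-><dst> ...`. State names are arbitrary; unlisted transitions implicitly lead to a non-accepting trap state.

Count `0`s, saturating at 5: states A through E mean 0 through 4 `0`s seen; F means more than 4. Each `0` increments (capped at F); other symbols loop. Accept from {E}.
6 states suffice.
       0  1 
>  A   B  A 
   B   C  B 
   C   D  C 
   D   E  D 
 * E   F  E 
   F   F  F 
(> = start, * = accepting)

start=A accept=E A-0->B A-1->A B-0->C B-1->B C-0->D C-1->C D-0->E D-1->D E-0->F E-1->E F-0->F F-1->F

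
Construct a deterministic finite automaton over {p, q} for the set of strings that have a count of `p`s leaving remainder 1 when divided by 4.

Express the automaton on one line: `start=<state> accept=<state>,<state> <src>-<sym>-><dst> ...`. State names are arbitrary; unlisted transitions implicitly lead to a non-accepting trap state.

start=s0 accept=s1 s0-p->s1 s0-q->s0 s1-p->s2 s1-q->s1 s2-p->s3 s2-q->s2 s3-p->s0 s3-q->s3

The only thing that matters is how many `p`s have appeared, reduced mod 4. Use one state per residue: s0 for 0, …, s3 for 3. Reading `p` moves to the next residue; anything else stays put. s1 is accepting.
A 4-state machine:
        p   q  
>  s0   s1  s0 
 * s1   s2  s1 
   s2   s3  s2 
   s3   s0  s3 
(> = start, * = accepting)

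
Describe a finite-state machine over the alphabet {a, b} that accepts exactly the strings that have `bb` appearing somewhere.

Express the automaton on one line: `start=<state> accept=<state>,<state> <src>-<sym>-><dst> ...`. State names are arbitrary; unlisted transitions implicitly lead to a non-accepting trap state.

Track how much of `bb` has been matched so far: state s0 is no progress, s2 is the absorbing accept state reached once `bb` has occurred. Intermediate states record partial matches; on a mismatch, fall back to the longest reusable overlap.
3 states suffice.
        a   b  
>  s0   s0  s1 
   s1   s0  s2 
 * s2   s2  s2 
(> = start, * = accepting)

start=s0 accept=s2 s0-a->s0 s0-b->s1 s1-a->s0 s1-b->s2 s2-a->s2 s2-b->s2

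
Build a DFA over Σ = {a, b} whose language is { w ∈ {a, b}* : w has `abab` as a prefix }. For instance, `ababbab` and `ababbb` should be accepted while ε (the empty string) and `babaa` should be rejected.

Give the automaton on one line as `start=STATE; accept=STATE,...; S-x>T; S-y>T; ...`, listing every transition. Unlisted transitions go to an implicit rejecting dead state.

Walk along `abab` while the input agrees: from s0 take `a` to s1, and so on. Any deviation drops to the rejecting sink s5. Once s4 is reached the prefix is confirmed and every continuation is accepted.
6 states suffice.
        a   b  
>  s0   s1  s5 
   s1   s5  s2 
   s2   s3  s5 
   s3   s5  s4 
 * s4   s4  s4 
   s5   s5  s5 
(> = start, * = accepting)

start=s0; accept=s4; s0-a>s1; s0-b>s5; s1-a>s5; s1-b>s2; s2-a>s3; s2-b>s5; s3-a>s5; s3-b>s4; s4-a>s4; s4-b>s4; s5-a>s5; s5-b>s5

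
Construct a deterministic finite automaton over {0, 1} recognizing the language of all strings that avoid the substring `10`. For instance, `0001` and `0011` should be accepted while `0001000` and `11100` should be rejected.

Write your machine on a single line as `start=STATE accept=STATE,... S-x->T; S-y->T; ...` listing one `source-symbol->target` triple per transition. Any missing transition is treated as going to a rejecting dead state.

start=S0; accept=S0,S1; S0-0->S0; S0-1->S1; S1-0->S2; S1-1->S1; S2-0->S2; S2-1->S2

This is the complement of 'contains `10`'. Use the same substring-matching states — S0 through S2 holding how much of `10` has just been matched — but flip the accepting set: everything except the trap S2 accepts.
With 3 states:
        0   1  
>* S0   S0  S1 
 * S1   S2  S1 
   S2   S2  S2 
(> = start, * = accepting)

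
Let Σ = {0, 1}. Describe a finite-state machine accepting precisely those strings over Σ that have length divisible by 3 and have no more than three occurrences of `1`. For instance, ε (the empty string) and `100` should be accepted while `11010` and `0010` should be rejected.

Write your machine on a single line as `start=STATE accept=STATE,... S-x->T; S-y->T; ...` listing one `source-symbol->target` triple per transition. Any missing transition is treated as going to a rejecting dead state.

start=A; accept=A,G,H,I; A-0->B; A-1->C; B-0->D; B-1->E; C-0->E; C-1->F; D-0->A; D-1->G; E-0->G; E-1->H; F-0->H; F-1->I; G-0->C; G-1->J; H-0->J; H-1->K; I-0->K; I-1->L; J-0->F; J-1->M; K-0->M; K-1->L; L-0->L; L-1->L; M-0->I; M-1->L

Handle the two conditions separately and then intersect. One (3 states) tracks the input length modulo 3; the other (5 states) tracks the count of `1`s, saturating at 4. Each combined state is a pair, one component from each; accept when both components accept. Equivalent product states are then merged.
13 states suffice.
       0  1 
>* A   B  C 
   B   D  E 
   C   E  F 
   D   A  G 
   E   G  H 
   F   H  I 
 * G   C  J 
 * H   J  K 
 * I   K  L 
   J   F  M 
   K   M  L 
   L   L  L 
   M   I  L 
(> = start, * = accepting)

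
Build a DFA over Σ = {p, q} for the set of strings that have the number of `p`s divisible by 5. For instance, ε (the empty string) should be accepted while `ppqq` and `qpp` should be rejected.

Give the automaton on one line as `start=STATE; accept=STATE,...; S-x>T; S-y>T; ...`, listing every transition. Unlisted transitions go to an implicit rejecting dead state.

start=S0; accept=S0; S0-p>S1; S0-q>S0; S1-p>S2; S1-q>S1; S2-p>S3; S2-q>S2; S3-p>S4; S3-q>S3; S4-p>S0; S4-q>S4

The only thing that matters is how many `p`s have appeared, reduced mod 5. Use one state per residue: S0 for 0, …, S4 for 4. Reading `p` moves to the next residue; anything else stays put. S0 is accepting.
5 states suffice.
        p   q  
>* S0   S1  S0 
   S1   S2  S1 
   S2   S3  S2 
   S3   S4  S3 
   S4   S0  S4 
(> = start, * = accepting)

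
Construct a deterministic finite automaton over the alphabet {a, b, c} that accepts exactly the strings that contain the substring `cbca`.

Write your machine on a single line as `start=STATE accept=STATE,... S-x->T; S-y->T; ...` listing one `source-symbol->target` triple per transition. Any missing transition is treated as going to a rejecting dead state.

start=q0; accept=q4; q0-a->q0; q0-b->q0; q0-c->q1; q1-a->q0; q1-b->q2; q1-c->q1; q2-a->q0; q2-b->q0; q2-c->q3; q3-a->q4; q3-b->q2; q3-c->q1; q4-a->q4; q4-b->q4; q4-c->q4

States q0..q3 record the length of the longest prefix of `cbca` that matches the current input suffix. Reaching q4 means `cbca` has been seen, and we stay there forever. Accept from q4.
        a   b   c  
>  q0   q0  q0  q1 
   q1   q0  q2  q1 
   q2   q0  q0  q3 
   q3   q4  q2  q1 
 * q4   q4  q4  q4 
(> = start, * = accepting)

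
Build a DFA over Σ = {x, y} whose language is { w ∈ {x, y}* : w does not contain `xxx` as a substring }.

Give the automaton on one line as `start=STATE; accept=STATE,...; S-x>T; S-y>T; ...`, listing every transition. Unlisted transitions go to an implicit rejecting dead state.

Track partial matches of the forbidden pattern `xxx`. State q3 is a dead state reached once `xxx` has occurred; every other state accepts. q0 means no part of `xxx` is currently matched.
4 states suffice.
        x   y  
>* q0   q1  q0 
 * q1   q2  q0 
 * q2   q3  q0 
   q3   q3  q3 
(> = start, * = accepting)

start=q0; accept=q0,q1,q2; q0-x>q1; q0-y>q0; q1-x>q2; q1-y>q0; q2-x>q3; q2-y>q0; q3-x>q3; q3-y>q3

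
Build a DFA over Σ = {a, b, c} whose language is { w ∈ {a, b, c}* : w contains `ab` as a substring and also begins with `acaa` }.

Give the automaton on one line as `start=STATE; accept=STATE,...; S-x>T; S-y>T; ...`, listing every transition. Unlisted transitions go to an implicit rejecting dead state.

Build one automaton per condition and run them in lockstep. One (3 states) tracks whether and how much of `ab` has been seen; the other (6 states) tracks whether the input so far still matches the prefix `acaa`. Each combined state is a pair, one component from each; accept when both components accept.
10 states suffice.
        a   b   c  
>  q0   q1  q2  q2 
   q1   q3  q4  q5 
   q2   q3  q2  q2 
   q3   q3  q4  q2 
   q4   q4  q4  q4 
   q5   q6  q2  q2 
   q6   q7  q4  q2 
   q7   q7  q8  q9 
 * q8   q8  q8  q8 
   q9   q7  q9  q9 
(> = start, * = accepting)

start=q0; accept=q8; q0-a>q1; q0-b>q2; q0-c>q2; q1-a>q3; q1-b>q4; q1-c>q5; q2-a>q3; q2-b>q2; q2-c>q2; q3-a>q3; q3-b>q4; q3-c>q2; q4-a>q4; q4-b>q4; q4-c>q4; q5-a>q6; q5-b>q2; q5-c>q2; q6-a>q7; q6-b>q4; q6-c>q2; q7-a>q7; q7-b>q8; q7-c>q9; q8-a>q8; q8-b>q8; q8-c>q8; q9-a>q7; q9-b>q9; q9-c>q9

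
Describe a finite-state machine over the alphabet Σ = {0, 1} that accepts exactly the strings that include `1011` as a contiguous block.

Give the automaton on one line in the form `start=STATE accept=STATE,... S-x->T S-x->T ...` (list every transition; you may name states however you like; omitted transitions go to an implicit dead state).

States s0..s3 record the length of the longest prefix of `1011` that matches the current input suffix. Reaching s4 means `1011` has been seen, and we stay there forever. Accept from s4.
        0   1  
>  s0   s0  s1 
   s1   s2  s1 
   s2   s0  s3 
   s3   s2  s4 
 * s4   s4  s4 
(> = start, * = accepting)

start=s0 accept=s4 s0-0->s0 s0-1->s1 s1-0->s2 s1-1->s1 s2-0->s0 s2-1->s3 s3-0->s2 s3-1->s4 s4-0->s4 s4-1->s4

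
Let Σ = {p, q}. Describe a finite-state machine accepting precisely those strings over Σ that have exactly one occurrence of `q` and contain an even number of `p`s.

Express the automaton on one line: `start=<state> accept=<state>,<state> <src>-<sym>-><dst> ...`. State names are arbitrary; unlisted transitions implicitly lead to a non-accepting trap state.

start=S0 accept=S2 S0-p->S1 S0-q->S2 S1-p->S0 S1-q->S3 S2-p->S3 S2-q->S4 S3-p->S2 S3-q->S4 S4-p->S4 S4-q->S4

Build one automaton per condition and run them in lockstep. The first has 3 states tracking the count of `q`s, saturating at 2; the second has 2 states tracking the count of `p`s modulo 2. A product state is a pair (one from each), accepting exactly when both do. Equivalent product states are then merged.
        p   q  
>  S0   S1  S2 
   S1   S0  S3 
 * S2   S3  S4 
   S3   S2  S4 
   S4   S4  S4 
(> = start, * = accepting)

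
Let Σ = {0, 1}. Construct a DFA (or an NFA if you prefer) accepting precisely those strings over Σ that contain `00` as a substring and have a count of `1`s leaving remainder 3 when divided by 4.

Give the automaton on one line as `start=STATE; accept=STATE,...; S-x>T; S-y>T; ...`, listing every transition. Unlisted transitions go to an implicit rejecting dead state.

start=s0; accept=s11; s0-0>s1; s0-1>s2; s1-0>s3; s1-1>s2; s2-0>s4; s2-1>s5; s3-0>s3; s3-1>s6; s4-0>s6; s4-1>s5; s5-0>s7; s5-1>s8; s6-0>s6; s6-1>s9; s7-0>s9; s7-1>s8; s8-0>s10; s8-1>s0; s9-0>s9; s9-1>s11; s10-0>s11; s10-1>s0; s11-0>s11; s11-1>s3

Run two small machines in parallel and take their product. One (3 states) tracks whether and how much of `00` has been seen; the other (4 states) tracks the count of `1`s modulo 4. Each combined state is a pair, one component from each; accept when both components accept.
          0    1  
>  s0     s1   s2 
   s1     s3   s2 
   s2     s4   s5 
   s3     s3   s6 
   s4     s6   s5 
   s5     s7   s8 
   s6     s6   s9 
   s7     s9   s8 
   s8    s10   s0 
   s9     s9  s11 
   s10   s11   s0 
 * s11   s11   s3 
(> = start, * = accepting)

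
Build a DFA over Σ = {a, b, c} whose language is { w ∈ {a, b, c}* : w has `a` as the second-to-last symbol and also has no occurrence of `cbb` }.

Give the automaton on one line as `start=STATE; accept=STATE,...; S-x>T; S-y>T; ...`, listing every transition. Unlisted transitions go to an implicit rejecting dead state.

Build one automaton per condition and run them in lockstep. One (13 states) tracks the last 2 symbols read; the other (4 states) tracks partial matches of the forbidden pattern `cbb`. Each combined state is a pair, one component from each; accept when both components accept.
          a    b    c  
>  S0     S1   S2   S3 
   S1     S4   S5   S6 
   S2     S7   S8   S9 
   S3    S10  S11  S12 
 * S4     S4   S5   S6 
 * S5     S7   S8   S9 
 * S6    S10  S11  S12 
   S7     S4   S5   S6 
   S8     S7   S8   S9 
   S9    S10  S11  S12 
   S10    S4   S5   S6 
   S11    S7  S13   S9 
   S12   S10  S11  S12 
   S13   S14  S13  S15 
   S14   S16  S17  S18 
   S15   S19  S20  S21 
   S16   S16  S17  S18 
   S17   S14  S13  S15 
   S18   S19  S20  S21 
   S19   S16  S17  S18 
   S20   S14  S13  S15 
   S21   S19  S20  S21 
(> = start, * = accepting)

start=S0; accept=S4,S5,S6; S0-a>S1; S0-b>S2; S0-c>S3; S1-a>S4; S1-b>S5; S1-c>S6; S2-a>S7; S2-b>S8; S2-c>S9; S3-a>S10; S3-b>S11; S3-c>S12; S4-a>S4; S4-b>S5; S4-c>S6; S5-a>S7; S5-b>S8; S5-c>S9; S6-a>S10; S6-b>S11; S6-c>S12; S7-a>S4; S7-b>S5; S7-c>S6; S8-a>S7; S8-b>S8; S8-c>S9; S9-a>S10; S9-b>S11; S9-c>S12; S10-a>S4; S10-b>S5; S10-c>S6; S11-a>S7; S11-b>S13; S11-c>S9; S12-a>S10; S12-b>S11; S12-c>S12; S13-a>S14; S13-b>S13; S13-c>S15; S14-a>S16; S14-b>S17; S14-c>S18; S15-a>S19; S15-b>S20; S15-c>S21; S16-a>S16; S16-b>S17; S16-c>S18; S17-a>S14; S17-b>S13; S17-c>S15; S18-a>S19; S18-b>S20; S18-c>S21; S19-a>S16; S19-b>S17; S19-c>S18; S20-a>S14; S20-b>S13; S20-c>S15; S21-a>S19; S21-b>S20; S21-c>S21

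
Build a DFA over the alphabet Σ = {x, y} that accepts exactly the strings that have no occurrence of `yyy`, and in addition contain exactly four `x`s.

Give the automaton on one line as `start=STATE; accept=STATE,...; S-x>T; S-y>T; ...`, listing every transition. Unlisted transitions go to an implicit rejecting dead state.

start=q0; accept=q10,q13,q15; q0-x>q1; q0-y>q2; q1-x>q3; q1-y>q4; q2-x>q1; q2-y>q5; q3-x>q6; q3-y>q7; q4-x>q3; q4-y>q8; q5-x>q1; q5-y>q9; q6-x>q10; q6-y>q11; q7-x>q6; q7-y>q12; q8-x>q3; q8-y>q9; q9-x>q9; q9-y>q9; q10-x>q9; q10-y>q13; q11-x>q10; q11-y>q14; q12-x>q6; q12-y>q9; q13-x>q9; q13-y>q15; q14-x>q10; q14-y>q9; q15-x>q9; q15-y>q9

Build one automaton per condition and run them in lockstep. One (4 states) tracks partial matches of the forbidden pattern `yyy`; the other (6 states) tracks the count of `x`s, saturating at 5. Each combined state is a pair, one component from each; accept when both components accept. After merging equivalent states the machine shrinks.
With 16 states:
          x    y  
>  q0     q1   q2 
   q1     q3   q4 
   q2     q1   q5 
   q3     q6   q7 
   q4     q3   q8 
   q5     q1   q9 
   q6    q10  q11 
   q7     q6  q12 
   q8     q3   q9 
   q9     q9   q9 
 * q10    q9  q13 
   q11   q10  q14 
   q12    q6   q9 
 * q13    q9  q15 
   q14   q10   q9 
 * q15    q9   q9 
(> = start, * = accepting)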